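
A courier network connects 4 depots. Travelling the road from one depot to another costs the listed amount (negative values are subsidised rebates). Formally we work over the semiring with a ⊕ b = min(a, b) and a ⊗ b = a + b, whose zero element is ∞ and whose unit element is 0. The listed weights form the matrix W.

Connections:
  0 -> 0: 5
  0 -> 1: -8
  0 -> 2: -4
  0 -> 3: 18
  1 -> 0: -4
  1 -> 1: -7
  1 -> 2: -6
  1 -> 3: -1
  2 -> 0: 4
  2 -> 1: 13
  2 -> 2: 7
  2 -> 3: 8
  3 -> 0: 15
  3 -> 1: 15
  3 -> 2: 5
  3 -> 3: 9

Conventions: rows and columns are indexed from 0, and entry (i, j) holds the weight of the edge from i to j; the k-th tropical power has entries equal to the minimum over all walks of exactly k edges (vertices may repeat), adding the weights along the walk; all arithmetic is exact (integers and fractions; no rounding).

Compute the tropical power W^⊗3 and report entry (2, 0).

W^⊗2:
  [-12, -15, -14, -9]
  [-11, -14, -13, -8]
  [9, -4, 0, 12]
  [9, 7, 9, 13]
W^⊗3:
  [-19, -22, -21, -16]
  [-18, -21, -20, -15]
  [-8, -11, -10, -5]
  [3, 0, 1, 6]
Key observation: the optimum is the walk 2->0->1->0, with weight 4 + (-8) + (-4) = -8.
Optimal value attained by: walk 2->0->1->0.
Answer: (W^⊗3)[2][0] = -8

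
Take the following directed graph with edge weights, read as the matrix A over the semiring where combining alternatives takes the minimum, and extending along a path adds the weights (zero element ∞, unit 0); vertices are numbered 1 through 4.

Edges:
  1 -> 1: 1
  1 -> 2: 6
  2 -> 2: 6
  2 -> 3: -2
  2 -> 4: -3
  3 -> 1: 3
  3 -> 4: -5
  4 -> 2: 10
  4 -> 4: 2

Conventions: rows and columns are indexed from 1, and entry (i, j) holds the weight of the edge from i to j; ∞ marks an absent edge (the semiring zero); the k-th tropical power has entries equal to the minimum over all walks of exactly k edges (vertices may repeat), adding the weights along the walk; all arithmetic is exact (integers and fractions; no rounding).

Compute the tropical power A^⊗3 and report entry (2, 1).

A^⊗2:
  [2, 7, 4, 3]
  [1, 7, 4, -7]
  [4, 5, ∞, -3]
  [∞, 12, 8, 4]
A^⊗3:
  [3, 8, 5, -1]
  [2, 3, 5, -5]
  [5, 7, 3, -1]
  [11, 14, 10, 3]
Key observation: the optimum is the walk 2->3->1->1, with weight (-2) + 3 + 1 = 2.
Optimal value attained by: walk 2->3->1->1.
Answer: (A^⊗3)[2][1] = 2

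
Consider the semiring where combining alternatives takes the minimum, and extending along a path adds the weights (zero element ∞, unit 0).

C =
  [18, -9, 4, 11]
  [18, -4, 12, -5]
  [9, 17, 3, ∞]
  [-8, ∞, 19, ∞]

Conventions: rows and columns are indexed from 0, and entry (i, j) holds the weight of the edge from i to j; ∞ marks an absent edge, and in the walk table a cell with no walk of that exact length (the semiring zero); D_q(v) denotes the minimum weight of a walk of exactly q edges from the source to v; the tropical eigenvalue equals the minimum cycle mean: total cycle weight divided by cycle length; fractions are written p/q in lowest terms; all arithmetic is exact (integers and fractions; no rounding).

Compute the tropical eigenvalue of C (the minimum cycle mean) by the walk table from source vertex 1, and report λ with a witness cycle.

q=0: [∞, 0, ∞, ∞]
q=1: [18, -4, 12, -5]
q=2: [-13, -8, 8, -9]
q=3: [-17, -22, -9, -13]
q=4: [-21, -26, -13, -27]
Optimal cycle mean attained by: cycle 0->1->3->0, total (-9) + (-5) + (-8), length 3.
Answer: λ = -22/3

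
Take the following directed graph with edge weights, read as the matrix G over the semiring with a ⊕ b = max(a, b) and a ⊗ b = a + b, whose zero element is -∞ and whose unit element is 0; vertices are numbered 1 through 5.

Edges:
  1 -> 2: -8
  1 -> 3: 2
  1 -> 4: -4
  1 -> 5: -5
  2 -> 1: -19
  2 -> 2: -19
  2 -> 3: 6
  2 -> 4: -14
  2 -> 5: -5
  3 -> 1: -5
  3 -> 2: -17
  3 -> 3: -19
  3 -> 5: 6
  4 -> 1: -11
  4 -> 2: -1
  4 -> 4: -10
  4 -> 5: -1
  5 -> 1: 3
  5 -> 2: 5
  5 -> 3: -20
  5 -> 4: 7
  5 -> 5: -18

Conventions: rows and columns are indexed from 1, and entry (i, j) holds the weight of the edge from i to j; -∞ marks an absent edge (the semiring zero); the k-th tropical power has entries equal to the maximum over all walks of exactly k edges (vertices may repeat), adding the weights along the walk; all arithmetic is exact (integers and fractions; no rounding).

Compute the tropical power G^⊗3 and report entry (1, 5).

G^⊗2:
  [-2, 0, -2, 2, 8]
  [1, 0, -13, 2, 12]
  [9, 11, -3, 13, -10]
  [2, 4, 5, 6, -6]
  [-4, 6, 11, -1, 6]
G^⊗3:
  [11, 13, 6, 15, 4]
  [15, 17, 6, 19, 1]
  [2, 12, 17, 5, 12]
  [0, 5, 10, 1, 11]
  [9, 11, 12, 13, 17]
Key observation: the optimum is the walk 1->2->3->5, with weight (-8) + 6 + 6 = 4.
Optimal value attained by: walk 1->2->3->5.
Answer: (G^⊗3)[1][5] = 4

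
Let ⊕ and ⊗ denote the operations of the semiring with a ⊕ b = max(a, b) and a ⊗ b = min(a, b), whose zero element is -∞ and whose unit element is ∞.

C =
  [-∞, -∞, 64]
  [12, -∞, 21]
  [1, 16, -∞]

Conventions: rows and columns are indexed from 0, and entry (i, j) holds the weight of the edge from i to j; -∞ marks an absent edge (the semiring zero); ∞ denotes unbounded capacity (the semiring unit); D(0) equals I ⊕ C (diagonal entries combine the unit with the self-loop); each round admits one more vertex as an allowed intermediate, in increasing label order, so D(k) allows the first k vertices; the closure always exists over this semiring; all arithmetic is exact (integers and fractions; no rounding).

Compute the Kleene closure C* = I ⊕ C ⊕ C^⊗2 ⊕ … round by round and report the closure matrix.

D(0):
  [∞, -∞, 64]
  [12, ∞, 21]
  [1, 16, ∞]
D(1):
  [∞, -∞, 64]
  [12, ∞, 21]
  [1, 16, ∞]
D(2):
  [∞, -∞, 64]
  [12, ∞, 21]
  [12, 16, ∞]
D(3):
  [∞, 16, 64]
  [12, ∞, 21]
  [12, 16, ∞]
Answer: C* = [[∞, 16, 64], [12, ∞, 21], [12, 16, ∞]]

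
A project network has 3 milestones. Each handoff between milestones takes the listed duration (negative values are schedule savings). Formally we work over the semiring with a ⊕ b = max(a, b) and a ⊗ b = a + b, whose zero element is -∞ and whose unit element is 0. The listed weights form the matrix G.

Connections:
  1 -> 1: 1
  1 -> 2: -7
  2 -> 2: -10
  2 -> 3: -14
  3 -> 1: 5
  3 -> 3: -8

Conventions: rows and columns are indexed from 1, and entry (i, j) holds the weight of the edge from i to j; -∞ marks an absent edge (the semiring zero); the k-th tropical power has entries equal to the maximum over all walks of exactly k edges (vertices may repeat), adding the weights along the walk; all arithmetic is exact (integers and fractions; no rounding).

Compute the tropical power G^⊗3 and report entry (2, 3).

G^⊗2:
  [2, -6, -21]
  [-9, -20, -22]
  [6, -2, -16]
G^⊗3:
  [3, -5, -20]
  [-8, -16, -30]
  [7, -1, -16]
Key observation: the optimum is the walk 2->3->3->3, with weight (-14) + (-8) + (-8) = -30.
Optimal value attained by: walk 2->3->3->3.
Answer: (G^⊗3)[2][3] = -30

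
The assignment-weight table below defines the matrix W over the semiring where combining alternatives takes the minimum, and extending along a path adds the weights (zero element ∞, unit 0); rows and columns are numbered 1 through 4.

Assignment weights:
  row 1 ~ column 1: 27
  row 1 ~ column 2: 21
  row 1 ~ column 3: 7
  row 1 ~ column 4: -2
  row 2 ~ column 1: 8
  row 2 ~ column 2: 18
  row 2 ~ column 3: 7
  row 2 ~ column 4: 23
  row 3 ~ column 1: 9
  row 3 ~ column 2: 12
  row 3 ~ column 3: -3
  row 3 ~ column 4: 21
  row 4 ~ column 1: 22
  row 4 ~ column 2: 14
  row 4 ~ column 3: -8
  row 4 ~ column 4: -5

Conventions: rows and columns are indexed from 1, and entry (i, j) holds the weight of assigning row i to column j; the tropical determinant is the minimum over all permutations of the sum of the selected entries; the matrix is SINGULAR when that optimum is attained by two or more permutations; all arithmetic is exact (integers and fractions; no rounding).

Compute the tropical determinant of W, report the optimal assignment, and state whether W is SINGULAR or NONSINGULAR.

σ = (1, 2, 3, 4): 27 + 18 + (-3) + (-5) = 37
σ = (1, 2, 4, 3): 27 + 18 + 21 + (-8) = 58
σ = (1, 3, 2, 4): 27 + 7 + 12 + (-5) = 41
σ = (1, 3, 4, 2): 27 + 7 + 21 + 14 = 69
σ = (1, 4, 2, 3): 27 + 23 + 12 + (-8) = 54
σ = (1, 4, 3, 2): 27 + 23 + (-3) + 14 = 61
σ = (2, 1, 3, 4): 21 + 8 + (-3) + (-5) = 21
σ = (2, 1, 4, 3): 21 + 8 + 21 + (-8) = 42
σ = (2, 3, 1, 4): 21 + 7 + 9 + (-5) = 32
σ = (2, 3, 4, 1): 21 + 7 + 21 + 22 = 71
σ = (2, 4, 1, 3): 21 + 23 + 9 + (-8) = 45
σ = (2, 4, 3, 1): 21 + 23 + (-3) + 22 = 63
σ = (3, 1, 2, 4): 7 + 8 + 12 + (-5) = 22
σ = (3, 1, 4, 2): 7 + 8 + 21 + 14 = 50
σ = (3, 2, 1, 4): 7 + 18 + 9 + (-5) = 29
σ = (3, 2, 4, 1): 7 + 18 + 21 + 22 = 68
σ = (3, 4, 1, 2): 7 + 23 + 9 + 14 = 53
σ = (3, 4, 2, 1): 7 + 23 + 12 + 22 = 64
σ = (4, 1, 2, 3): (-2) + 8 + 12 + (-8) = 10
σ = (4, 1, 3, 2): (-2) + 8 + (-3) + 14 = 17
σ = (4, 2, 1, 3): (-2) + 18 + 9 + (-8) = 17
σ = (4, 2, 3, 1): (-2) + 18 + (-3) + 22 = 35
σ = (4, 3, 1, 2): (-2) + 7 + 9 + 14 = 28
σ = (4, 3, 2, 1): (-2) + 7 + 12 + 22 = 39
Optimal value attained by: σ = (4, 1, 2, 3).
Answer: det⊕(W) = 10; verdict: NONSINGULAR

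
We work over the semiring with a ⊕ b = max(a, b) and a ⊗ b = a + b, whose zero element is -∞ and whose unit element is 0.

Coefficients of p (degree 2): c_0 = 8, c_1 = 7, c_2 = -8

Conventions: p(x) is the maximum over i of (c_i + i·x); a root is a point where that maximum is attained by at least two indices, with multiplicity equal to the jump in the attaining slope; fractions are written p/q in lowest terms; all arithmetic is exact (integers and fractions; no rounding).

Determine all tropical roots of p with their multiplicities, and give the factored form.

hull edge (i=0, c=8) to (i=1, c=7): slope -1, span 1
hull edge (i=1, c=7) to (i=2, c=-8): slope -15, span 1
Factored form: p(x) = -8 ⊗ (x ⊕ 1) ⊗ (x ⊕ 15)
Answer: roots = 1 (mult 1), 15 (mult 1)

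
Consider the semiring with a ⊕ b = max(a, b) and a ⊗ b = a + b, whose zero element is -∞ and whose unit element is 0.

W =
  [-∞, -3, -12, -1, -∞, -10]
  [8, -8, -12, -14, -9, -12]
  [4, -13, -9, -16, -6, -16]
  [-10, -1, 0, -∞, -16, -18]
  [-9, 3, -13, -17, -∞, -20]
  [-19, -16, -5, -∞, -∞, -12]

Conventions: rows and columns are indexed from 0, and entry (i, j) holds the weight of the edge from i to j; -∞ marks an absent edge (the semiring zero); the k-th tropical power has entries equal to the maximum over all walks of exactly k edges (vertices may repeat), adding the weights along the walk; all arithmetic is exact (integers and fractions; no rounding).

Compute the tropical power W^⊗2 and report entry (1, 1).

W^⊗2:
  [5, -2, -1, -17, -12, -15]
  [0, 5, -4, 7, -17, -2]
  [-5, 1, -8, 3, -15, -6]
  [7, -9, -9, -11, -6, -13]
  [11, -5, -9, -10, -6, -9]
  [-1, -18, -14, -20, -11, -21]
Key observation: the optimum is the walk 1->0->1, with weight 8 + (-3) = 5.
Optimal value attained by: walk 1->0->1.
Answer: (W^⊗2)[1][1] = 5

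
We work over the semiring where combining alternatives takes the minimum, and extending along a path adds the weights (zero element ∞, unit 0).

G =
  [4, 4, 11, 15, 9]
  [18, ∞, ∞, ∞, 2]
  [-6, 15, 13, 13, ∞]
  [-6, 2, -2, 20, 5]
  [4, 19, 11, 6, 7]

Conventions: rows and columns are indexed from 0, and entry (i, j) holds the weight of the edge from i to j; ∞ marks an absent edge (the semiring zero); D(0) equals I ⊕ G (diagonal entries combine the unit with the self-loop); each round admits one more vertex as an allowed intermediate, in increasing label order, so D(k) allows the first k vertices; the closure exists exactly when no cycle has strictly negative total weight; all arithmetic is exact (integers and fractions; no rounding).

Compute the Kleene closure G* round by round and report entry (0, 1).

D(0):
  [0, 4, 11, 15, 9]
  [18, 0, ∞, ∞, 2]
  [-6, 15, 0, 13, ∞]
  [-6, 2, -2, 0, 5]
  [4, 19, 11, 6, 0]
D(1):
  [0, 4, 11, 15, 9]
  [18, 0, 29, 33, 2]
  [-6, -2, 0, 9, 3]
  [-6, -2, -2, 0, 3]
  [4, 8, 11, 6, 0]
D(2):
  [0, 4, 11, 15, 6]
  [18, 0, 29, 33, 2]
  [-6, -2, 0, 9, 0]
  [-6, -2, -2, 0, 0]
  [4, 8, 11, 6, 0]
D(3):
  [0, 4, 11, 15, 6]
  [18, 0, 29, 33, 2]
  [-6, -2, 0, 9, 0]
  [-8, -4, -2, 0, -2]
  [4, 8, 11, 6, 0]
D(4):
  [0, 4, 11, 15, 6]
  [18, 0, 29, 33, 2]
  [-6, -2, 0, 9, 0]
  [-8, -4, -2, 0, -2]
  [-2, 2, 4, 6, 0]
D(5):
  [0, 4, 10, 12, 6]
  [0, 0, 6, 8, 2]
  [-6, -2, 0, 6, 0]
  [-8, -4, -2, 0, -2]
  [-2, 2, 4, 6, 0]
Answer: G*[0][1] = 4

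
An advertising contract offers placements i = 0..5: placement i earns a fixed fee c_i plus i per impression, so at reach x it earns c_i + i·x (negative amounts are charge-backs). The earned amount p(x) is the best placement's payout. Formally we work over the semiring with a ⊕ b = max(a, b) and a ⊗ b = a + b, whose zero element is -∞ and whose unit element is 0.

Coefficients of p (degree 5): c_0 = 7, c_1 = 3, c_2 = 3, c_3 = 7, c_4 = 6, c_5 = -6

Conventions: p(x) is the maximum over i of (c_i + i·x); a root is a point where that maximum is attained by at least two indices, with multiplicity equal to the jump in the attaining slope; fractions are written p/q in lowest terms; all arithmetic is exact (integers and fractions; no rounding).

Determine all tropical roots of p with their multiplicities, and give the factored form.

hull edge (i=0, c=7) to (i=3, c=7): slope 0, span 3
hull edge (i=3, c=7) to (i=4, c=6): slope -1, span 1
hull edge (i=4, c=6) to (i=5, c=-6): slope -12, span 1
Factored form: p(x) = -6 ⊗ (x ⊕ 0) ⊗ (x ⊕ 0) ⊗ (x ⊕ 0) ⊗ (x ⊕ 1) ⊗ (x ⊕ 12)
Answer: roots = 0 (mult 3), 1 (mult 1), 12 (mult 1)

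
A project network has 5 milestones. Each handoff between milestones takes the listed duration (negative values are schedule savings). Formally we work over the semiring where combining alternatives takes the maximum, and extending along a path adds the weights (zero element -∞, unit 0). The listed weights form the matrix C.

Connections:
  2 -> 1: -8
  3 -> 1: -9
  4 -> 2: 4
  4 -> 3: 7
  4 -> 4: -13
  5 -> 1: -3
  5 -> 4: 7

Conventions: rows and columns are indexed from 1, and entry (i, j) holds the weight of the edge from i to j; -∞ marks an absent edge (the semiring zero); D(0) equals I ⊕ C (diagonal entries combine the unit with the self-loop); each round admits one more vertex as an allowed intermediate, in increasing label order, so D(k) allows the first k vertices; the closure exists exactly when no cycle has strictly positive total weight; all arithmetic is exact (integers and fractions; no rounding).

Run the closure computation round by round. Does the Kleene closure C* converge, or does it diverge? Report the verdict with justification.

D(0):
  [0, -∞, -∞, -∞, -∞]
  [-8, 0, -∞, -∞, -∞]
  [-9, -∞, 0, -∞, -∞]
  [-∞, 4, 7, 0, -∞]
  [-3, -∞, -∞, 7, 0]
D(1):
  [0, -∞, -∞, -∞, -∞]
  [-8, 0, -∞, -∞, -∞]
  [-9, -∞, 0, -∞, -∞]
  [-∞, 4, 7, 0, -∞]
  [-3, -∞, -∞, 7, 0]
D(2):
  [0, -∞, -∞, -∞, -∞]
  [-8, 0, -∞, -∞, -∞]
  [-9, -∞, 0, -∞, -∞]
  [-4, 4, 7, 0, -∞]
  [-3, -∞, -∞, 7, 0]
D(3):
  [0, -∞, -∞, -∞, -∞]
  [-8, 0, -∞, -∞, -∞]
  [-9, -∞, 0, -∞, -∞]
  [-2, 4, 7, 0, -∞]
  [-3, -∞, -∞, 7, 0]
D(4):
  [0, -∞, -∞, -∞, -∞]
  [-8, 0, -∞, -∞, -∞]
  [-9, -∞, 0, -∞, -∞]
  [-2, 4, 7, 0, -∞]
  [5, 11, 14, 7, 0]
D(5):
  [0, -∞, -∞, -∞, -∞]
  [-8, 0, -∞, -∞, -∞]
  [-9, -∞, 0, -∞, -∞]
  [-2, 4, 7, 0, -∞]
  [5, 11, 14, 7, 0]
Key observation: every diagonal entry stays at the unit through all rounds, so no improving cycle exists.
Answer: CONVERGES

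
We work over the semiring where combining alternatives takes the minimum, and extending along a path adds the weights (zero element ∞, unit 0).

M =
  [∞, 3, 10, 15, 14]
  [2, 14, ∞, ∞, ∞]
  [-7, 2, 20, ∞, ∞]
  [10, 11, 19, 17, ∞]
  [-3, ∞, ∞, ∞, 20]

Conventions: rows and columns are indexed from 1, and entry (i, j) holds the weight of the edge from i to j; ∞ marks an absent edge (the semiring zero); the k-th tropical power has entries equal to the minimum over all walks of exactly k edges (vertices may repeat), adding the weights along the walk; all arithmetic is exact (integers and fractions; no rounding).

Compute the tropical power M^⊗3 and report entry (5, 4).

M^⊗2:
  [3, 12, 30, 32, 34]
  [16, 5, 12, 17, 16]
  [4, -4, 3, 8, 7]
  [12, 13, 20, 25, 24]
  [17, 0, 7, 12, 11]
M^⊗3:
  [14, 6, 13, 18, 17]
  [5, 14, 26, 31, 30]
  [-4, 5, 14, 19, 18]
  [13, 15, 22, 27, 26]
  [0, 9, 27, 29, 31]
Key observation: the optimum is the walk 5->1->4->4, with weight (-3) + 15 + 17 = 29.
Optimal value attained by: walk 5->1->4->4.
Answer: (M^⊗3)[5][4] = 29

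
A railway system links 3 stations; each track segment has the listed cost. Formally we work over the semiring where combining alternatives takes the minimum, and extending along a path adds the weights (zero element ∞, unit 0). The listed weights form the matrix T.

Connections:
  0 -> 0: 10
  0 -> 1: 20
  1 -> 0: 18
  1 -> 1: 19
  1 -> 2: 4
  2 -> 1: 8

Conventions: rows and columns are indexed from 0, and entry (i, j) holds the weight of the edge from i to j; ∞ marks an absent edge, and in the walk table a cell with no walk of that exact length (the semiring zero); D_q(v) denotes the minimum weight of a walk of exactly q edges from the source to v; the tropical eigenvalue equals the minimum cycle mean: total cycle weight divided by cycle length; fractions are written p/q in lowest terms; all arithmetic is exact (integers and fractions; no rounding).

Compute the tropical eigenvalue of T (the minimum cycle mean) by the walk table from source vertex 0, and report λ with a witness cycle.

q=0: [0, ∞, ∞]
q=1: [10, 20, ∞]
q=2: [20, 30, 24]
q=3: [30, 32, 34]
Optimal cycle mean attained by: cycle 1->2->1, total 4 + 8, length 2.
Answer: λ = 6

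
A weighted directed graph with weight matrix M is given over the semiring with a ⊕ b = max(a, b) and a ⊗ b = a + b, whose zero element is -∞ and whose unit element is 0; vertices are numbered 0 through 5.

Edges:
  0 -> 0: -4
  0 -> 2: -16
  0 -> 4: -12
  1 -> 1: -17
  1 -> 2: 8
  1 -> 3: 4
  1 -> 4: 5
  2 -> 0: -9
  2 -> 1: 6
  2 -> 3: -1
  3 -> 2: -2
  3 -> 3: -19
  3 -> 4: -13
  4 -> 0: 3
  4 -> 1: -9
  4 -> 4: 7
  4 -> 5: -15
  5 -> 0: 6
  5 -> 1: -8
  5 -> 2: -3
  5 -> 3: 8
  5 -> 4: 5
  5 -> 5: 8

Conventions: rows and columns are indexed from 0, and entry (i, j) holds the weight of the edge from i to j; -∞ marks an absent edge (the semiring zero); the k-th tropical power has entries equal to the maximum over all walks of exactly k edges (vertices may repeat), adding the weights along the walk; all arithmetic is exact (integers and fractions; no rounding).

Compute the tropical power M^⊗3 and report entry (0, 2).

M^⊗2:
  [-8, -10, -20, -17, -5, -27]
  [8, 14, 2, 7, 12, -10]
  [-13, -11, 14, 10, 11, -∞]
  [-10, 4, -21, -3, -6, -28]
  [10, -2, -1, -5, 14, -7]
  [14, 3, 6, 16, 13, 16]
M^⊗3:
  [-2, -14, -2, -6, 2, -19]
  [15, 8, 22, 18, 19, -2]
  [14, 20, 8, 13, 18, -4]
  [-3, -13, 12, 8, 9, -20]
  [17, 5, 6, 2, 21, 1]
  [22, 12, 14, 24, 21, 24]
Key observation: the optimum is the walk 0->2->1->2, with weight (-16) + 6 + 8 = -2.
Optimal value attained by: walk 0->2->1->2.
Answer: (M^⊗3)[0][2] = -2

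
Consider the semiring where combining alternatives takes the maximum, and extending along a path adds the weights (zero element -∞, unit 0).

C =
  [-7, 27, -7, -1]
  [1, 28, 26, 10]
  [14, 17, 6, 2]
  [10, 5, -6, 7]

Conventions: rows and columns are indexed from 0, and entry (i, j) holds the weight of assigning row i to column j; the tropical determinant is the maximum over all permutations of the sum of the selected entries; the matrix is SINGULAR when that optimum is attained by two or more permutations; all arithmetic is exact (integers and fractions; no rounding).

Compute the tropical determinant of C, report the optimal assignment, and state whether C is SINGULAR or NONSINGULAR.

σ = (0, 1, 2, 3): (-7) + 28 + 6 + 7 = 34
σ = (0, 1, 3, 2): (-7) + 28 + 2 + (-6) = 17
σ = (0, 2, 1, 3): (-7) + 26 + 17 + 7 = 43
σ = (0, 2, 3, 1): (-7) + 26 + 2 + 5 = 26
σ = (0, 3, 1, 2): (-7) + 10 + 17 + (-6) = 14
σ = (0, 3, 2, 1): (-7) + 10 + 6 + 5 = 14
σ = (1, 0, 2, 3): 27 + 1 + 6 + 7 = 41
σ = (1, 0, 3, 2): 27 + 1 + 2 + (-6) = 24
σ = (1, 2, 0, 3): 27 + 26 + 14 + 7 = 74
σ = (1, 2, 3, 0): 27 + 26 + 2 + 10 = 65
σ = (1, 3, 0, 2): 27 + 10 + 14 + (-6) = 45
σ = (1, 3, 2, 0): 27 + 10 + 6 + 10 = 53
σ = (2, 0, 1, 3): (-7) + 1 + 17 + 7 = 18
σ = (2, 0, 3, 1): (-7) + 1 + 2 + 5 = 1
σ = (2, 1, 0, 3): (-7) + 28 + 14 + 7 = 42
σ = (2, 1, 3, 0): (-7) + 28 + 2 + 10 = 33
σ = (2, 3, 0, 1): (-7) + 10 + 14 + 5 = 22
σ = (2, 3, 1, 0): (-7) + 10 + 17 + 10 = 30
σ = (3, 0, 1, 2): (-1) + 1 + 17 + (-6) = 11
σ = (3, 0, 2, 1): (-1) + 1 + 6 + 5 = 11
σ = (3, 1, 0, 2): (-1) + 28 + 14 + (-6) = 35
σ = (3, 1, 2, 0): (-1) + 28 + 6 + 10 = 43
σ = (3, 2, 0, 1): (-1) + 26 + 14 + 5 = 44
σ = (3, 2, 1, 0): (-1) + 26 + 17 + 10 = 52
Optimal value attained by: σ = (1, 2, 0, 3).
Answer: det⊕(C) = 74; verdict: NONSINGULAR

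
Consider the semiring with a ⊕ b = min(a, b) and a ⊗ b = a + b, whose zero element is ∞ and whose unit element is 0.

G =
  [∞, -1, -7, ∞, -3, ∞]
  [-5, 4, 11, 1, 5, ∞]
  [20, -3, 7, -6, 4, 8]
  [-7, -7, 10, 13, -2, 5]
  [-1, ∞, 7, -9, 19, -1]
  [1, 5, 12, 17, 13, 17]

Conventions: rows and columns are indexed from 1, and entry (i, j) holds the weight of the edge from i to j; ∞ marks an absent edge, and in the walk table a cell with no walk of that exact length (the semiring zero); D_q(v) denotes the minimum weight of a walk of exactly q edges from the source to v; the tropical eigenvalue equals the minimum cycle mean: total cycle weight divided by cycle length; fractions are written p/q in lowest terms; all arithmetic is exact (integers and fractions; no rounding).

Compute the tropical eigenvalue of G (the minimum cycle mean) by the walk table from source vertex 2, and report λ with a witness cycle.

q=0: [∞, 0, ∞, ∞, ∞, ∞]
q=1: [-5, 4, 11, 1, 5, ∞]
q=2: [-6, -6, -12, -4, -8, 4]
q=3: [-11, -15, -13, -18, -9, -9]
q=4: [-25, -25, -18, -19, -20, -13]
q=5: [-30, -26, -32, -29, -28, -21]
q=6: [-36, -36, -37, -38, -33, -29]
Optimal cycle mean attained by: cycle 1->3->4->1, total (-7) + (-6) + (-7), length 3.
Answer: λ = -20/3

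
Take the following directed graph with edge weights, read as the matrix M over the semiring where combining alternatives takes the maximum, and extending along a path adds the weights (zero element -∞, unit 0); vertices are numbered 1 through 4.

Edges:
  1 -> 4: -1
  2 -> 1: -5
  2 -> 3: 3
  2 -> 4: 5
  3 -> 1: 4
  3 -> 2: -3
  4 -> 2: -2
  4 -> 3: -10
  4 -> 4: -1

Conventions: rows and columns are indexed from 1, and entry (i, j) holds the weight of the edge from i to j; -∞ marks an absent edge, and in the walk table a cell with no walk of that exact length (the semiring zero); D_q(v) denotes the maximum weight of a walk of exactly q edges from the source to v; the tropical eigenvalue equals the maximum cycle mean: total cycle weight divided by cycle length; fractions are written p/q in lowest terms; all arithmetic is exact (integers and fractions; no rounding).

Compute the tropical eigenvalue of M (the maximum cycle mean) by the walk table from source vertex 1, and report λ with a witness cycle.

q=0: [0, -∞, -∞, -∞]
q=1: [-∞, -∞, -∞, -1]
q=2: [-∞, -3, -11, -2]
q=3: [-7, -4, 0, 2]
q=4: [4, 0, -1, 1]
Optimal cycle mean attained by: cycle 2->4->2, total 5 + (-2), length 2.
Answer: λ = 3/2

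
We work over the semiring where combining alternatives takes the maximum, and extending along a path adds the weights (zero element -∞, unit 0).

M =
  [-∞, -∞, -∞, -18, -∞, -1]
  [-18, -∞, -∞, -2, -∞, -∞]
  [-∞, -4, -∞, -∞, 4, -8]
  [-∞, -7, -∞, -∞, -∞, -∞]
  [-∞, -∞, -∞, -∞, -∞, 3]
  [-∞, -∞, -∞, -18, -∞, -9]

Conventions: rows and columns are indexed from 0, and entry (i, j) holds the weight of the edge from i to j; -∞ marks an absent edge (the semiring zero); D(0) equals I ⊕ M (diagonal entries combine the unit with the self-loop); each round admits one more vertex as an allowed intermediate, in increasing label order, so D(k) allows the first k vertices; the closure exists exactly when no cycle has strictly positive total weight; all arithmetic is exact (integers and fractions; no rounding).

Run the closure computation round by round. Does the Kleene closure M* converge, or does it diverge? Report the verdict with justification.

D(0):
  [0, -∞, -∞, -18, -∞, -1]
  [-18, 0, -∞, -2, -∞, -∞]
  [-∞, -4, 0, -∞, 4, -8]
  [-∞, -7, -∞, 0, -∞, -∞]
  [-∞, -∞, -∞, -∞, 0, 3]
  [-∞, -∞, -∞, -18, -∞, 0]
D(1):
  [0, -∞, -∞, -18, -∞, -1]
  [-18, 0, -∞, -2, -∞, -19]
  [-∞, -4, 0, -∞, 4, -8]
  [-∞, -7, -∞, 0, -∞, -∞]
  [-∞, -∞, -∞, -∞, 0, 3]
  [-∞, -∞, -∞, -18, -∞, 0]
D(2):
  [0, -∞, -∞, -18, -∞, -1]
  [-18, 0, -∞, -2, -∞, -19]
  [-22, -4, 0, -6, 4, -8]
  [-25, -7, -∞, 0, -∞, -26]
  [-∞, -∞, -∞, -∞, 0, 3]
  [-∞, -∞, -∞, -18, -∞, 0]
D(3):
  [0, -∞, -∞, -18, -∞, -1]
  [-18, 0, -∞, -2, -∞, -19]
  [-22, -4, 0, -6, 4, -8]
  [-25, -7, -∞, 0, -∞, -26]
  [-∞, -∞, -∞, -∞, 0, 3]
  [-∞, -∞, -∞, -18, -∞, 0]
D(4):
  [0, -25, -∞, -18, -∞, -1]
  [-18, 0, -∞, -2, -∞, -19]
  [-22, -4, 0, -6, 4, -8]
  [-25, -7, -∞, 0, -∞, -26]
  [-∞, -∞, -∞, -∞, 0, 3]
  [-43, -25, -∞, -18, -∞, 0]
D(5):
  [0, -25, -∞, -18, -∞, -1]
  [-18, 0, -∞, -2, -∞, -19]
  [-22, -4, 0, -6, 4, 7]
  [-25, -7, -∞, 0, -∞, -26]
  [-∞, -∞, -∞, -∞, 0, 3]
  [-43, -25, -∞, -18, -∞, 0]
D(6):
  [0, -25, -∞, -18, -∞, -1]
  [-18, 0, -∞, -2, -∞, -19]
  [-22, -4, 0, -6, 4, 7]
  [-25, -7, -∞, 0, -∞, -26]
  [-40, -22, -∞, -15, 0, 3]
  [-43, -25, -∞, -18, -∞, 0]
Key observation: every diagonal entry stays at the unit through all rounds, so no improving cycle exists.
Answer: CONVERGES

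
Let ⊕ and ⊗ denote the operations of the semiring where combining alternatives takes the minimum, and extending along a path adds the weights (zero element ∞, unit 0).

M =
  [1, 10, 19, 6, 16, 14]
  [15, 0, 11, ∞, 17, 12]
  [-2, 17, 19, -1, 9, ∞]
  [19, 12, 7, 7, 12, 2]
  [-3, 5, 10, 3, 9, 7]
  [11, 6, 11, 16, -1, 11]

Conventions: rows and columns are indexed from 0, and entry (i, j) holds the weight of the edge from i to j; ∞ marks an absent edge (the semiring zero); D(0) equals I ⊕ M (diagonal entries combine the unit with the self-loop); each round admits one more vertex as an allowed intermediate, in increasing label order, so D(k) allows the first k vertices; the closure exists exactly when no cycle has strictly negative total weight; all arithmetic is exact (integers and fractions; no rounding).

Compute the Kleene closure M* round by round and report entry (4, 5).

D(0):
  [0, 10, 19, 6, 16, 14]
  [15, 0, 11, ∞, 17, 12]
  [-2, 17, 0, -1, 9, ∞]
  [19, 12, 7, 0, 12, 2]
  [-3, 5, 10, 3, 0, 7]
  [11, 6, 11, 16, -1, 0]
D(1):
  [0, 10, 19, 6, 16, 14]
  [15, 0, 11, 21, 17, 12]
  [-2, 8, 0, -1, 9, 12]
  [19, 12, 7, 0, 12, 2]
  [-3, 5, 10, 3, 0, 7]
  [11, 6, 11, 16, -1, 0]
D(2):
  [0, 10, 19, 6, 16, 14]
  [15, 0, 11, 21, 17, 12]
  [-2, 8, 0, -1, 9, 12]
  [19, 12, 7, 0, 12, 2]
  [-3, 5, 10, 3, 0, 7]
  [11, 6, 11, 16, -1, 0]
D(3):
  [0, 10, 19, 6, 16, 14]
  [9, 0, 11, 10, 17, 12]
  [-2, 8, 0, -1, 9, 12]
  [5, 12, 7, 0, 12, 2]
  [-3, 5, 10, 3, 0, 7]
  [9, 6, 11, 10, -1, 0]
D(4):
  [0, 10, 13, 6, 16, 8]
  [9, 0, 11, 10, 17, 12]
  [-2, 8, 0, -1, 9, 1]
  [5, 12, 7, 0, 12, 2]
  [-3, 5, 10, 3, 0, 5]
  [9, 6, 11, 10, -1, 0]
D(5):
  [0, 10, 13, 6, 16, 8]
  [9, 0, 11, 10, 17, 12]
  [-2, 8, 0, -1, 9, 1]
  [5, 12, 7, 0, 12, 2]
  [-3, 5, 10, 3, 0, 5]
  [-4, 4, 9, 2, -1, 0]
D(6):
  [0, 10, 13, 6, 7, 8]
  [8, 0, 11, 10, 11, 12]
  [-3, 5, 0, -1, 0, 1]
  [-2, 6, 7, 0, 1, 2]
  [-3, 5, 10, 3, 0, 5]
  [-4, 4, 9, 2, -1, 0]
Answer: M*[4][5] = 5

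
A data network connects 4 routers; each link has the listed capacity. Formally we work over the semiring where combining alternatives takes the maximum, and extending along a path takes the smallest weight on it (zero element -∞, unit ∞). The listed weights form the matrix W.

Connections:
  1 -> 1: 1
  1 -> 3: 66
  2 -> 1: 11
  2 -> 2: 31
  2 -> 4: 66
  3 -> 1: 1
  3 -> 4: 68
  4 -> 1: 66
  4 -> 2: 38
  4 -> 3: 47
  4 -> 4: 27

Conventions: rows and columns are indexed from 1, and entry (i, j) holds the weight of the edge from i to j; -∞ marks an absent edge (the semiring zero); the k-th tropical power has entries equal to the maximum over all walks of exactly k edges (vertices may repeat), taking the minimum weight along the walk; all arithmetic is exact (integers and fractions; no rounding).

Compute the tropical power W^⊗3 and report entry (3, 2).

W^⊗2:
  [1, -∞, 1, 66]
  [66, 38, 47, 31]
  [66, 38, 47, 27]
  [27, 31, 66, 47]
W^⊗3:
  [66, 38, 47, 27]
  [31, 31, 66, 47]
  [27, 31, 66, 47]
  [47, 38, 47, 66]
Key observation: the optimum is the walk 3->4->2->2, with weight 68 min 38 min 31 = 31.
Optimal value attained by: walk 3->4->2->2.
Answer: (W^⊗3)[3][2] = 31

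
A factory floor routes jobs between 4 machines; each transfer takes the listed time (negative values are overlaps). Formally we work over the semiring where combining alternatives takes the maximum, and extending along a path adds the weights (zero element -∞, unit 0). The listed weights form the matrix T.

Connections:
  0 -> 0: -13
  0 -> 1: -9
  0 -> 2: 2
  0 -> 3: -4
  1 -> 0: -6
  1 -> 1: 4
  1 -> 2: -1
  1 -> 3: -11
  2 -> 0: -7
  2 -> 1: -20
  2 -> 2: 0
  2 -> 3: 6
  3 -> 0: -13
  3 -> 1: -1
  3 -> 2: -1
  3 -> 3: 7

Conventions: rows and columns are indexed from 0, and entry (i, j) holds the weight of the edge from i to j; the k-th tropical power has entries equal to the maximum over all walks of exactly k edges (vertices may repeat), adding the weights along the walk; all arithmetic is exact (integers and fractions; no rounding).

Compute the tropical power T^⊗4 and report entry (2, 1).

T^⊗2:
  [-5, -5, 2, 8]
  [-2, 8, 3, 5]
  [-7, 5, 5, 13]
  [-6, 6, 6, 14]
T^⊗3:
  [-5, 7, 7, 15]
  [2, 12, 7, 12]
  [0, 12, 12, 20]
  [1, 13, 13, 21]
T^⊗4:
  [2, 14, 14, 22]
  [6, 16, 11, 19]
  [7, 19, 19, 27]
  [8, 20, 20, 28]
Key observation: the optimum is the walk 2->3->3->3->1, with weight 6 + 7 + 7 + (-1) = 19.
Optimal value attained by: walk 2->3->3->3->1.
Answer: (T^⊗4)[2][1] = 19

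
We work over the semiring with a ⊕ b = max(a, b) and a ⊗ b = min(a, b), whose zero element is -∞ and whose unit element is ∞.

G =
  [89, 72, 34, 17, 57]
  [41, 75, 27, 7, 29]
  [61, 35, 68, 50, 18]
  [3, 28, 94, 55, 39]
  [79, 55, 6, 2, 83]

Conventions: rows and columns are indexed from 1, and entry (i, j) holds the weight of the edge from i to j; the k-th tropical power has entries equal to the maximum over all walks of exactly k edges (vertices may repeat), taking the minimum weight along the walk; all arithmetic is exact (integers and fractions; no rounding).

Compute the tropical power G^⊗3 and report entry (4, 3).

G^⊗2:
  [89, 72, 34, 34, 57]
  [41, 75, 34, 27, 41]
  [61, 61, 68, 50, 57]
  [61, 39, 68, 55, 39]
  [79, 72, 34, 17, 83]
G^⊗3:
  [89, 72, 34, 34, 57]
  [41, 75, 34, 34, 41]
  [61, 61, 68, 50, 57]
  [61, 61, 68, 55, 57]
  [79, 72, 34, 34, 83]
Key observation: the optimum is the walk 4->3->3->3, with weight 94 min 68 min 68 = 68.
Optimal value attained by: walk 4->3->3->3.
Answer: (G^⊗3)[4][3] = 68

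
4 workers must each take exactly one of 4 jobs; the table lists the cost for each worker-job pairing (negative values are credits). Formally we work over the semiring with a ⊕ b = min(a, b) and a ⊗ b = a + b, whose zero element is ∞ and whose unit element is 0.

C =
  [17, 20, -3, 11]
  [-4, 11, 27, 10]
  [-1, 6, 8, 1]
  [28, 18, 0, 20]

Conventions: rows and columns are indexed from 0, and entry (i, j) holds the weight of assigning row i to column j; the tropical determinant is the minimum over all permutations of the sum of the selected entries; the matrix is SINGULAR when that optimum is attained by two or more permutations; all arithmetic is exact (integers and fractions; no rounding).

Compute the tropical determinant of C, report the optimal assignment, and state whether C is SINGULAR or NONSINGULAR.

σ = (0, 1, 2, 3): 17 + 11 + 8 + 20 = 56
σ = (0, 1, 3, 2): 17 + 11 + 1 + 0 = 29
σ = (0, 2, 1, 3): 17 + 27 + 6 + 20 = 70
σ = (0, 2, 3, 1): 17 + 27 + 1 + 18 = 63
σ = (0, 3, 1, 2): 17 + 10 + 6 + 0 = 33
σ = (0, 3, 2, 1): 17 + 10 + 8 + 18 = 53
σ = (1, 0, 2, 3): 20 + (-4) + 8 + 20 = 44
σ = (1, 0, 3, 2): 20 + (-4) + 1 + 0 = 17
σ = (1, 2, 0, 3): 20 + 27 + (-1) + 20 = 66
σ = (1, 2, 3, 0): 20 + 27 + 1 + 28 = 76
σ = (1, 3, 0, 2): 20 + 10 + (-1) + 0 = 29
σ = (1, 3, 2, 0): 20 + 10 + 8 + 28 = 66
σ = (2, 0, 1, 3): (-3) + (-4) + 6 + 20 = 19
σ = (2, 0, 3, 1): (-3) + (-4) + 1 + 18 = 12
σ = (2, 1, 0, 3): (-3) + 11 + (-1) + 20 = 27
σ = (2, 1, 3, 0): (-3) + 11 + 1 + 28 = 37
σ = (2, 3, 0, 1): (-3) + 10 + (-1) + 18 = 24
σ = (2, 3, 1, 0): (-3) + 10 + 6 + 28 = 41
σ = (3, 0, 1, 2): 11 + (-4) + 6 + 0 = 13
σ = (3, 0, 2, 1): 11 + (-4) + 8 + 18 = 33
σ = (3, 1, 0, 2): 11 + 11 + (-1) + 0 = 21
σ = (3, 1, 2, 0): 11 + 11 + 8 + 28 = 58
σ = (3, 2, 0, 1): 11 + 27 + (-1) + 18 = 55
σ = (3, 2, 1, 0): 11 + 27 + 6 + 28 = 72
Optimal value attained by: σ = (2, 0, 3, 1).
Answer: det⊕(C) = 12; verdict: NONSINGULAR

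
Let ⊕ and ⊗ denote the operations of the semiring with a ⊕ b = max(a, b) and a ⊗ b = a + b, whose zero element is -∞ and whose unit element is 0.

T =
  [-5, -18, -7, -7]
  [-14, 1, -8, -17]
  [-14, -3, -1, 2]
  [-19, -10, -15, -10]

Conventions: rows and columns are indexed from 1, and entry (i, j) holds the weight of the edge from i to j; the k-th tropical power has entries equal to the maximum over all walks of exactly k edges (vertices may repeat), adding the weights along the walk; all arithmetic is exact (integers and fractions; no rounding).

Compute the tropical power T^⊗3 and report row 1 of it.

T^⊗2:
  [-10, -10, -8, -5]
  [-13, 2, -7, -6]
  [-15, -2, -2, 1]
  [-24, -9, -16, -13]
T^⊗3:
  [-15, -9, -9, -6]
  [-12, 3, -6, -5]
  [-16, -1, -3, 0]
  [-23, -8, -17, -14]
Answer: row 1 of T^⊗3 = [-15, -9, -9, -6]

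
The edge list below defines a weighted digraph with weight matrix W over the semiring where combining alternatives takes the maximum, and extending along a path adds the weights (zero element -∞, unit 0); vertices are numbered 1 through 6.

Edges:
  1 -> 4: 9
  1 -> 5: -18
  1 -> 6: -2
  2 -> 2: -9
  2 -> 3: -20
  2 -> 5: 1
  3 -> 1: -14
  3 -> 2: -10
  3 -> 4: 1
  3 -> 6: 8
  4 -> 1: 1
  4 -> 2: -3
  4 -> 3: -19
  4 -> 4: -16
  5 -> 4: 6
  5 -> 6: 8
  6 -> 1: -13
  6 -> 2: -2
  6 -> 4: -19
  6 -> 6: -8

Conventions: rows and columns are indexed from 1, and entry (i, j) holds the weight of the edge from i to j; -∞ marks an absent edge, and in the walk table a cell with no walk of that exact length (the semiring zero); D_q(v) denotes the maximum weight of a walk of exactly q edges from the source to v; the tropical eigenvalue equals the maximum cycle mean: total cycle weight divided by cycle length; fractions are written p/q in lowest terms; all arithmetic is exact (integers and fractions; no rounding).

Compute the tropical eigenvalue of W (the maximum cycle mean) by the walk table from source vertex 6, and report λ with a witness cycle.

q=0: [-∞, -∞, -∞, -∞, -∞, 0]
q=1: [-13, -2, -∞, -19, -∞, -8]
q=2: [-18, -10, -22, -4, -1, -15]
q=3: [-3, -7, -23, 5, -9, 7]
q=4: [6, 5, -14, 6, -6, -1]
q=5: [7, 3, -13, 15, 6, 4]
q=6: [16, 12, -4, 16, 4, 14]
Optimal cycle mean attained by: cycle 1->4->1, total 9 + 1, length 2.
Answer: λ = 5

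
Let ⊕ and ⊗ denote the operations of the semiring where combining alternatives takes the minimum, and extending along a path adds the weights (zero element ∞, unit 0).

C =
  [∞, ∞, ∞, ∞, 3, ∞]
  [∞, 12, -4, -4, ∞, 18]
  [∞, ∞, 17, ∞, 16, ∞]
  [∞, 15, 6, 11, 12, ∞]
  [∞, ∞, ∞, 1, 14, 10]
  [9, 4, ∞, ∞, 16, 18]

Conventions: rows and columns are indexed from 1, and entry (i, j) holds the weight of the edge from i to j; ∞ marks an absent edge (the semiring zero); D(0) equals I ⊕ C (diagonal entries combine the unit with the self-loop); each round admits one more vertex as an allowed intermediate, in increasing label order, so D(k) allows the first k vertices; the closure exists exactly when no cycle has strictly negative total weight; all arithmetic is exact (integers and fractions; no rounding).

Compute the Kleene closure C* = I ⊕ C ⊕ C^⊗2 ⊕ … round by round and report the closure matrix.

D(0):
  [0, ∞, ∞, ∞, 3, ∞]
  [∞, 0, -4, -4, ∞, 18]
  [∞, ∞, 0, ∞, 16, ∞]
  [∞, 15, 6, 0, 12, ∞]
  [∞, ∞, ∞, 1, 0, 10]
  [9, 4, ∞, ∞, 16, 0]
D(1):
  [0, ∞, ∞, ∞, 3, ∞]
  [∞, 0, -4, -4, ∞, 18]
  [∞, ∞, 0, ∞, 16, ∞]
  [∞, 15, 6, 0, 12, ∞]
  [∞, ∞, ∞, 1, 0, 10]
  [9, 4, ∞, ∞, 12, 0]
D(2):
  [0, ∞, ∞, ∞, 3, ∞]
  [∞, 0, -4, -4, ∞, 18]
  [∞, ∞, 0, ∞, 16, ∞]
  [∞, 15, 6, 0, 12, 33]
  [∞, ∞, ∞, 1, 0, 10]
  [9, 4, 0, 0, 12, 0]
D(3):
  [0, ∞, ∞, ∞, 3, ∞]
  [∞, 0, -4, -4, 12, 18]
  [∞, ∞, 0, ∞, 16, ∞]
  [∞, 15, 6, 0, 12, 33]
  [∞, ∞, ∞, 1, 0, 10]
  [9, 4, 0, 0, 12, 0]
D(4):
  [0, ∞, ∞, ∞, 3, ∞]
  [∞, 0, -4, -4, 8, 18]
  [∞, ∞, 0, ∞, 16, ∞]
  [∞, 15, 6, 0, 12, 33]
  [∞, 16, 7, 1, 0, 10]
  [9, 4, 0, 0, 12, 0]
D(5):
  [0, 19, 10, 4, 3, 13]
  [∞, 0, -4, -4, 8, 18]
  [∞, 32, 0, 17, 16, 26]
  [∞, 15, 6, 0, 12, 22]
  [∞, 16, 7, 1, 0, 10]
  [9, 4, 0, 0, 12, 0]
D(6):
  [0, 17, 10, 4, 3, 13]
  [27, 0, -4, -4, 8, 18]
  [35, 30, 0, 17, 16, 26]
  [31, 15, 6, 0, 12, 22]
  [19, 14, 7, 1, 0, 10]
  [9, 4, 0, 0, 12, 0]
Answer: C* = [[0, 17, 10, 4, 3, 13], [27, 0, -4, -4, 8, 18], [35, 30, 0, 17, 16, 26], [31, 15, 6, 0, 12, 22], [19, 14, 7, 1, 0, 10], [9, 4, 0, 0, 12, 0]]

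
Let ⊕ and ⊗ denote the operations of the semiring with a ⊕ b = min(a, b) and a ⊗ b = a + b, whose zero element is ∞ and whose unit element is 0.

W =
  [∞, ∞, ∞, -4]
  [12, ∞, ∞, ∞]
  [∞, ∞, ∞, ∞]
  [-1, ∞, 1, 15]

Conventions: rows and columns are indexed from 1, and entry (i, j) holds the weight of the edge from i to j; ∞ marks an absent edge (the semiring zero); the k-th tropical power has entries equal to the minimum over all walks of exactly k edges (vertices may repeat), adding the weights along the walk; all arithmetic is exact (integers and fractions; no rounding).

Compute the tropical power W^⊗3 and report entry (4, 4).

W^⊗2:
  [-5, ∞, -3, 11]
  [∞, ∞, ∞, 8]
  [∞, ∞, ∞, ∞]
  [14, ∞, 16, -5]
W^⊗3:
  [10, ∞, 12, -9]
  [7, ∞, 9, 23]
  [∞, ∞, ∞, ∞]
  [-6, ∞, -4, 10]
Key observation: the optimum is the walk 4->1->4->4, with weight (-1) + (-4) + 15 = 10.
Optimal value attained by: walk 4->1->4->4.
Answer: (W^⊗3)[4][4] = 10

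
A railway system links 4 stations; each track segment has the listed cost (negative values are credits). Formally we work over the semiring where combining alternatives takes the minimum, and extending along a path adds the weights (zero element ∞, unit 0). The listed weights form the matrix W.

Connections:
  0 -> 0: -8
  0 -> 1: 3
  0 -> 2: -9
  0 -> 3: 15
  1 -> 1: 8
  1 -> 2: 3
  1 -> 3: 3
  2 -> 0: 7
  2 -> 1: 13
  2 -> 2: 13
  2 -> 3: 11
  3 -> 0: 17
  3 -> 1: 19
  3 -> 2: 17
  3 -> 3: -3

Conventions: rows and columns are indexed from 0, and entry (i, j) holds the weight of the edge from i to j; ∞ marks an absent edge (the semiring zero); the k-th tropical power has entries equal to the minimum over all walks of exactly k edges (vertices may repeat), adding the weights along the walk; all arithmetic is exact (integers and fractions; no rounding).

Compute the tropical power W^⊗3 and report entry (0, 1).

W^⊗2:
  [-16, -5, -17, 2]
  [10, 16, 11, 0]
  [-1, 10, -2, 8]
  [9, 16, 8, -6]
W^⊗3:
  [-24, -13, -25, -6]
  [2, 13, 1, -3]
  [-9, 2, -10, 5]
  [1, 12, 0, -9]
Key observation: the optimum is the walk 0->0->0->1, with weight (-8) + (-8) + 3 = -13.
Optimal value attained by: walk 0->0->0->1.
Answer: (W^⊗3)[0][1] = -13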